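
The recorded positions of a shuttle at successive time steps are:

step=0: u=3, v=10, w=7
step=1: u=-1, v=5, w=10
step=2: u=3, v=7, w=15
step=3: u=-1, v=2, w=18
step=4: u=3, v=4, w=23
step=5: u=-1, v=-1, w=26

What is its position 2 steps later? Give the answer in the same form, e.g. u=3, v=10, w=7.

u=-1, v=-4, w=34

Step-to-step displacements: (-4, -5, +3), (+4, +2, +5), (-4, -5, +3), (+4, +2, +5), (-4, -5, +3) — a repeating cycle of length 2.
step 6: apply (+4, +2, +5) → u=3, v=1, w=31
step 7: apply (-4, -5, +3) → u=-1, v=-4, w=34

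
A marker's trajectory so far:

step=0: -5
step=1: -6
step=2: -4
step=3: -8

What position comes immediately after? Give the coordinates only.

0

Step-to-step displacements: -1, +2, -4; each is -2× the previous.
step 4: -8 + 8 → 0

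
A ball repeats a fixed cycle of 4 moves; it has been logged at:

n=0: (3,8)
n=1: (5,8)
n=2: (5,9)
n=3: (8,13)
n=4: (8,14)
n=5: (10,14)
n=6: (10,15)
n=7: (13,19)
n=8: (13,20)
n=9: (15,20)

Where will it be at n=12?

The moves between consecutive positions are (+2,+0), (+0,+1), (+3,+4), (+0,+1), (+2,+0), (+0,+1), (+3,+4), (+0,+1), (+2,+0); they repeat the 4-cycle [(+2,+0), (+0,+1), (+3,+4), (+0,+1)].
step 10: apply (+0,+1) → (15,21)
step 11: apply (+3,+4) → (18,25)
step 12: apply (+0,+1) → (18,26)

(18,26)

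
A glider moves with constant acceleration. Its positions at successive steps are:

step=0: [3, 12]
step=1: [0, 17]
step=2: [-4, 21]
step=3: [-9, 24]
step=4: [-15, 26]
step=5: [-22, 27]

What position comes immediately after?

Taking differences between consecutive positions: [-3, +5], [-4, +4], [-5, +3], [-6, +2], [-7, +1]. These grow by [-1, -1] each step.
step 6: [-22, 27] + [-8, +0] → [-30, 27]

[-30, 27]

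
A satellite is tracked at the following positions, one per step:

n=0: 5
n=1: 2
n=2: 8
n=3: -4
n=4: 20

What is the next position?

The jumps are -3, +6, -12, +24 — a geometric progression with ratio -2.
step 5: 20 − 48 → -28

-28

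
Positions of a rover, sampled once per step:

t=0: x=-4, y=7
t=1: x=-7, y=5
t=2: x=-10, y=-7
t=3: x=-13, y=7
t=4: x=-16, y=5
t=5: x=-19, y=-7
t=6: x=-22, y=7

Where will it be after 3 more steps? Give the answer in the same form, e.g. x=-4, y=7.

x=-31, y=7

X: linear, -3 per step → -31 at step 9.
Y: cycles through 7, 5, -7 every 3 steps. Step 9 lands at position 0 of the cycle → 7.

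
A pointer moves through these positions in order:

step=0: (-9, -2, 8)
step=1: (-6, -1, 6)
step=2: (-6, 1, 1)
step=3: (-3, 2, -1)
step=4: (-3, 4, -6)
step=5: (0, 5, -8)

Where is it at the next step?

The moves between consecutive positions are (+3, +1, -2), (+0, +2, -5), (+3, +1, -2), (+0, +2, -5), (+3, +1, -2); they repeat the 2-cycle [(+3, +1, -2), (+0, +2, -5)].
step 6: apply (+0, +2, -5) → (0, 7, -13)

(0, 7, -13)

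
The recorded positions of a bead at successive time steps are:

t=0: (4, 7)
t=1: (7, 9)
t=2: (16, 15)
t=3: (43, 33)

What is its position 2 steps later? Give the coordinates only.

(367, 249)

Step-to-step displacements: (+3, +2), (+9, +6), (+27, +18); each is 3× the previous.
step 4: (43, 33) + (+81, +54) → (124, 87)
step 5: (124, 87) + (+243, +162) → (367, 249)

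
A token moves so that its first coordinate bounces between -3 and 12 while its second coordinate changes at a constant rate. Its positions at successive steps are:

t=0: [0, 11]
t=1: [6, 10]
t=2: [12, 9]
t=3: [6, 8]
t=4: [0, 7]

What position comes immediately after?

[0, 6]

The first coordinate travels 6 per step and bounces off the walls at -3 and 12.
  step 5: 0 → 0
The second coordinate changes by -1 each step: at step 5 it is 6.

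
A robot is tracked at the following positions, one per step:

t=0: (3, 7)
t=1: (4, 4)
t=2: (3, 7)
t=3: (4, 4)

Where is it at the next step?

Consecutive displacements (+1, -3), (-1, +3), (+1, -3) scale by a factor of -1 each step.
step 4: (4, 4) + (-1, +3) → (3, 7)

(3, 7)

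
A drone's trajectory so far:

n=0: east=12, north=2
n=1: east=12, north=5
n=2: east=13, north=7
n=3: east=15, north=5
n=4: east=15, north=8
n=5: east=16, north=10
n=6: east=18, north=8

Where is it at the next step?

east=18, north=11

Step-to-step displacements: (+0,+3), (+1,+2), (+2,-2), (+0,+3), (+1,+2), (+2,-2) — a repeating cycle of length 3.
step 7: apply (+0,+3) → east=18, north=11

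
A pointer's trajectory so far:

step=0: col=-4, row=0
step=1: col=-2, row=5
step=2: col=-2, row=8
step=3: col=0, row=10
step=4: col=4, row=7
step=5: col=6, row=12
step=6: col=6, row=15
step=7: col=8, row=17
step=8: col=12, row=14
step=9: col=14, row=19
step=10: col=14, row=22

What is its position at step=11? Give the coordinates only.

Differencing gives (+2, +5), (+0, +3), (+2, +2), (+4, -3), (+2, +5), (+0, +3), (+2, +2), (+4, -3), (+2, +5), (+0, +3). This is the pattern (+2, +5), (+0, +3), (+2, +2), (+4, -3) repeated.
step 11: apply (+2, +2) → col=16, row=24

col=16, row=24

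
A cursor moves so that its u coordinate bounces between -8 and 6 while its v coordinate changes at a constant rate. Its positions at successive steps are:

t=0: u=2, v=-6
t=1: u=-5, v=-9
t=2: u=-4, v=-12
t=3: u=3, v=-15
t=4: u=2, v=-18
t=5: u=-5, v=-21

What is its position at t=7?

The u coordinate travels 7 per step and bounces off the walls at -8 and 6.
  step 6: -5 → -4
  step 7: -4 → 3
The v coordinate changes by -3 each step: at step 7 it is -27.

u=3, v=-27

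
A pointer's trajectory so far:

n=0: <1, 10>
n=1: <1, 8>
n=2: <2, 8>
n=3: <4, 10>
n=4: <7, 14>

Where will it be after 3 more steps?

<22, 38>

Taking differences between consecutive positions: <+0, -2>, <+1, +0>, <+2, +2>, <+3, +4>. These grow by <+1, +2> each step.
step 5: <7, 14> + <+4, +6> → <11, 20>
step 6: <11, 20> + <+5, +8> → <16, 28>
step 7: <16, 28> + <+6, +10> → <22, 38>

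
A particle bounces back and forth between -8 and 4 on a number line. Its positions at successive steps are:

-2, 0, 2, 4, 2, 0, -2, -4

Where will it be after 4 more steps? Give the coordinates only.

-4

The value travels 2 per step and bounces off the walls at -8 and 4.
  step 8: -4 → -6
  step 9: -6 → -8
  step 10: -8 → -6
  step 11: -6 → -4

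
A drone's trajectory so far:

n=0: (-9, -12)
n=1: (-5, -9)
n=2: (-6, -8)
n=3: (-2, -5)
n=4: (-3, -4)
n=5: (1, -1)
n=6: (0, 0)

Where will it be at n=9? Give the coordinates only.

(7, 7)

The moves between consecutive positions are (+4, +3), (-1, +1), (+4, +3), (-1, +1), (+4, +3), (-1, +1); they repeat the 2-cycle [(+4, +3), (-1, +1)].
step 7: apply (+4, +3) → (4, 3)
step 8: apply (-1, +1) → (3, 4)
step 9: apply (+4, +3) → (7, 7)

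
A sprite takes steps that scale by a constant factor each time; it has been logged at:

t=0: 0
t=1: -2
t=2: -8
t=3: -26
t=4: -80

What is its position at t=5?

Step-to-step displacements: -2, -6, -18, -54; each is 3× the previous.
step 5: -80 − 162 → -242

-242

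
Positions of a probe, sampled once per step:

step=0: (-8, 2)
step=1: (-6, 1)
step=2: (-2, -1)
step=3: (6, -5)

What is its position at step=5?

(54, -29)

The jumps are (+2, -1), (+4, -2), (+8, -4) — a geometric progression with ratio 2.
step 4: (6, -5) + (+16, -8) → (22, -13)
step 5: (22, -13) + (+32, -16) → (54, -29)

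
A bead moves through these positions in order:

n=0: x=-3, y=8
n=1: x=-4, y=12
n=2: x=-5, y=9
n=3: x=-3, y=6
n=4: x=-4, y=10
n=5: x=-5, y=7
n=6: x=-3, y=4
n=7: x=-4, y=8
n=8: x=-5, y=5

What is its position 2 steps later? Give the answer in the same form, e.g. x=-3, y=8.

x=-4, y=6

Step-to-step displacements: (-1, +4), (-1, -3), (+2, -3), (-1, +4), (-1, -3), (+2, -3), (-1, +4), (-1, -3) — a repeating cycle of length 3.
step 9: apply (+2, -3) → x=-3, y=2
step 10: apply (-1, +4) → x=-4, y=6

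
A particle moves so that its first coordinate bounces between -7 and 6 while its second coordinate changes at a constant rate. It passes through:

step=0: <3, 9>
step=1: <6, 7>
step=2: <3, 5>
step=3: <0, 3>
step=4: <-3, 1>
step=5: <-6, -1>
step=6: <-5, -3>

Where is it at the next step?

<-2, -5>

The first coordinate travels 3 per step and bounces off the walls at -7 and 6.
  step 7: -5 → -2
The second coordinate changes by -2 each step: at step 7 it is -5.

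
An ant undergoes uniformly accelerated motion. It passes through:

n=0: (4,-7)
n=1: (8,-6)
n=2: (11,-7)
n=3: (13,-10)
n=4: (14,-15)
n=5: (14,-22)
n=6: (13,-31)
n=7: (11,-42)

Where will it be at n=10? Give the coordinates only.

(-1,-87)

Taking differences between consecutive positions: (+4,+1), (+3,-1), (+2,-3), (+1,-5), (+0,-7), (-1,-9), (-2,-11). These grow by (-1,-2) each step.
step 8: (11,-42) + (-3,-13) → (8,-55)
step 9: (8,-55) + (-4,-15) → (4,-70)
step 10: (4,-70) + (-5,-17) → (-1,-87)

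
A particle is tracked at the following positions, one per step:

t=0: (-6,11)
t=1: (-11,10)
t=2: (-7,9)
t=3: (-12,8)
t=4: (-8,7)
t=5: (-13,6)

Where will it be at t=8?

Differencing gives (-5,-1), (+4,-1), (-5,-1), (+4,-1), (-5,-1). This is the pattern (-5,-1), (+4,-1) repeated.
step 6: apply (+4,-1) → (-9,5)
step 7: apply (-5,-1) → (-14,4)
step 8: apply (+4,-1) → (-10,3)

(-10,3)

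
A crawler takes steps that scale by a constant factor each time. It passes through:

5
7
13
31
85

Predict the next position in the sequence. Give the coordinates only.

247

The jumps are +2, +6, +18, +54 — a geometric progression with ratio 3.
step 5: 85 + 162 → 247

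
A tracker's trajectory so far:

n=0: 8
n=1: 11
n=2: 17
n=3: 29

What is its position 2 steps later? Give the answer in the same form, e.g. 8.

101

Step-to-step displacements: +3, +6, +12; each is 2× the previous.
step 4: 29 + 24 → 53
step 5: 53 + 48 → 101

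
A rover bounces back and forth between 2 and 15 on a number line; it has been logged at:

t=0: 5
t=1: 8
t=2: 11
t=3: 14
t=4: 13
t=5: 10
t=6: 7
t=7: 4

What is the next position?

3

The value reflects between 2 and 15, moving 3 per step.
  step 8: 4 → 3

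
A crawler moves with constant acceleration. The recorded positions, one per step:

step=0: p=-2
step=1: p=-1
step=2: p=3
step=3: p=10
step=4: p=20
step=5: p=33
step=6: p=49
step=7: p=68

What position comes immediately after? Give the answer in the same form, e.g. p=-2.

Successive displacements: +1, +4, +7, +10, +13, +16, +19 — each changes by +3.
step 8: 68 + 22 → p=90

p=90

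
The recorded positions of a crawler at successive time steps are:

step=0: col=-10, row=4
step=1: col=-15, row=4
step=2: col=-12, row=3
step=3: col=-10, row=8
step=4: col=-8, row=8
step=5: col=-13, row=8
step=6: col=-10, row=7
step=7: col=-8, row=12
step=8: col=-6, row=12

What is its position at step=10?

col=-8, row=11

Step-to-step displacements: (-5, +0), (+3, -1), (+2, +5), (+2, +0), (-5, +0), (+3, -1), (+2, +5), (+2, +0) — a repeating cycle of length 4.
step 9: apply (-5, +0) → col=-11, row=12
step 10: apply (+3, -1) → col=-8, row=11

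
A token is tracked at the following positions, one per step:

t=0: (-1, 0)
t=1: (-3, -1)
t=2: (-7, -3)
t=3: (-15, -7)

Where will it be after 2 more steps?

(-63, -31)

The jumps are (-2, -1), (-4, -2), (-8, -4) — a geometric progression with ratio 2.
step 4: (-15, -7) + (-16, -8) → (-31, -15)
step 5: (-31, -15) + (-32, -16) → (-63, -31)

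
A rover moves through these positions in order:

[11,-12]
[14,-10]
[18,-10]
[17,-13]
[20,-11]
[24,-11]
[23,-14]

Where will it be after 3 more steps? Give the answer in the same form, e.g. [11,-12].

[29,-15]

Differencing gives [+3,+2], [+4,+0], [-1,-3], [+3,+2], [+4,+0], [-1,-3]. This is the pattern [+3,+2], [+4,+0], [-1,-3] repeated.
step 7: apply [+3,+2] → [26,-12]
step 8: apply [+4,+0] → [30,-12]
step 9: apply [-1,-3] → [29,-15]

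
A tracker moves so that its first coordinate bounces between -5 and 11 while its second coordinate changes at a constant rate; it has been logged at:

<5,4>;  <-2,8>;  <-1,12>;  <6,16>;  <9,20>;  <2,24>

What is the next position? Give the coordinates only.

<-5,28>

The first coordinate reflects between -5 and 11, moving 7 per step.
  step 6: 2 → -5
The second coordinate changes by +4 each step: at step 6 it is 28.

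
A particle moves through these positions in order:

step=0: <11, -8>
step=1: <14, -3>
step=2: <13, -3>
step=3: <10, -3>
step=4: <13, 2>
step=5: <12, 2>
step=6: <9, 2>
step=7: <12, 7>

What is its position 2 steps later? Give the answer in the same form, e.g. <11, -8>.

<8, 7>

Step-to-step displacements: <+3, +5>, <-1, +0>, <-3, +0>, <+3, +5>, <-1, +0>, <-3, +0>, <+3, +5> — a repeating cycle of length 3.
step 8: apply <-1, +0> → <11, 7>
step 9: apply <-3, +0> → <8, 7>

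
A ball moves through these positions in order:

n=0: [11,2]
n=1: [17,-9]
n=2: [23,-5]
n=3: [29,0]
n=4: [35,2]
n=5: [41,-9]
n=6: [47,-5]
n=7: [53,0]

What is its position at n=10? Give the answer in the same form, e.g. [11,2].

[71,-5]

First: linear, +6 per step → 71 at step 10.
Second: cycles through 2, -9, -5, 0 every 4 steps. Step 10 lands at position 2 of the cycle → -5.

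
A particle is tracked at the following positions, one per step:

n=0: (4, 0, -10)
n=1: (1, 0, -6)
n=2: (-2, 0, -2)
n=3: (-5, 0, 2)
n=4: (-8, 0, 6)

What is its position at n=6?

Each step adds (-3, +0, +4) to the position.
step 5: (-8, 0, 6) + (-3, +0, +4) → (-11, 0, 10)
step 6: (-11, 0, 10) + (-3, +0, +4) → (-14, 0, 14)

(-14, 0, 14)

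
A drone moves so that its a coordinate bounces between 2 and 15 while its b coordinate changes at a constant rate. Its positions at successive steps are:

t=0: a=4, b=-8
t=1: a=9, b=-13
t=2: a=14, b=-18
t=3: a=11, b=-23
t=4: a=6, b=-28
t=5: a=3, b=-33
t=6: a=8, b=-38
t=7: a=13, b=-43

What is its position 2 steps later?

The a coordinate travels 5 per step and bounces off the walls at 2 and 15.
  step 8: 13 → 12
  step 9: 12 → 7
The b coordinate changes by -5 each step: at step 9 it is -53.

a=7, b=-53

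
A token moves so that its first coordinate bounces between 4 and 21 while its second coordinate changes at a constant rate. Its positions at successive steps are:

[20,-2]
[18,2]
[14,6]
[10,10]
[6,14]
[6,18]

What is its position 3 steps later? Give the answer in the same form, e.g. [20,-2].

The first coordinate travels 4 per step and bounces off the walls at 4 and 21.
  step 6: 6 → 10
  step 7: 10 → 14
  step 8: 14 → 18
The second coordinate changes by +4 each step: at step 8 it is 30.

[18,30]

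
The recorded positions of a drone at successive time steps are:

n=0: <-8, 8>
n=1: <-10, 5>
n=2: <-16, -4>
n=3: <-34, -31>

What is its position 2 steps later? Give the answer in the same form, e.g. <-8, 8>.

The jumps are <-2, -3>, <-6, -9>, <-18, -27> — a geometric progression with ratio 3.
step 4: <-34, -31> + <-54, -81> → <-88, -112>
step 5: <-88, -112> + <-162, -243> → <-250, -355>

<-250, -355>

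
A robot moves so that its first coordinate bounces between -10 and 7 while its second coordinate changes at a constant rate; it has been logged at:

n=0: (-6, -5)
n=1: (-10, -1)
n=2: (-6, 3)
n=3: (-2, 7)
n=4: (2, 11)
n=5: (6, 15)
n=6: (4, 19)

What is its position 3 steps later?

The first coordinate travels 4 per step and bounces off the walls at -10 and 7.
  step 7: 4 → 0
  step 8: 0 → -4
  step 9: -4 → -8
The second coordinate changes by +4 each step: at step 9 it is 31.

(-8, 31)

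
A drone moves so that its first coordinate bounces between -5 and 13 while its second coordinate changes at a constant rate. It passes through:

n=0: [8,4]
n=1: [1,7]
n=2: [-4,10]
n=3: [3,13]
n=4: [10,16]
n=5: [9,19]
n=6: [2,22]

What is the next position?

The first coordinate reflects between -5 and 13, moving 7 per step.
  step 7: 2 → -5
The second coordinate changes by +3 each step: at step 7 it is 25.

[-5,25]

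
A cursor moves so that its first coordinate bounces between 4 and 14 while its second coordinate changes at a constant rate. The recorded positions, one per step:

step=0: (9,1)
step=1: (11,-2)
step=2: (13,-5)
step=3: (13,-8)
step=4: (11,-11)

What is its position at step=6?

(7,-17)

The first coordinate reflects between 4 and 14, moving 2 per step.
  step 5: 11 → 9
  step 6: 9 → 7
The second coordinate changes by -3 each step: at step 6 it is -17.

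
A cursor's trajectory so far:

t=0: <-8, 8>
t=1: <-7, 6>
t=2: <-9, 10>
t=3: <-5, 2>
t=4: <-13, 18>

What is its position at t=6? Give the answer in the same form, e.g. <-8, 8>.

<-29, 50>

Consecutive displacements <+1, -2>, <-2, +4>, <+4, -8>, <-8, +16> scale by a factor of -2 each step.
step 5: <-13, 18> + <+16, -32> → <3, -14>
step 6: <3, -14> + <-32, +64> → <-29, 50>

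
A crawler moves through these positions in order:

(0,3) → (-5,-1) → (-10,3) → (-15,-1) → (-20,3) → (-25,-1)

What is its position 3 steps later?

(-40,3)

The first coordinate changes by -5 each step, so at step 8 it is 0 + 8·(-5) = -40.
The second coordinate repeats the cycle [3, -1] with period 2; step 8 mod 2 = 0, giving 3.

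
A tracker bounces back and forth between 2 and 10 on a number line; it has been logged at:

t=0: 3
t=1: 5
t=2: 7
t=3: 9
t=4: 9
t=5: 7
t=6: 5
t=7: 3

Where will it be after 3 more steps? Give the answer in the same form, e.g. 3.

The value reflects between 2 and 10, moving 2 per step.
  step 8: 3 → 3
  step 9: 3 → 5
  step 10: 5 → 7

7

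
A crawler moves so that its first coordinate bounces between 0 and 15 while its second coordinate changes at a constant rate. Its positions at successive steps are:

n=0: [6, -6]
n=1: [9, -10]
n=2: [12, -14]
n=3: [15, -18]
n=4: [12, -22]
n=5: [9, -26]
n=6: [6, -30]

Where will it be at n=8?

The first coordinate travels 3 per step and bounces off the walls at 0 and 15.
  step 7: 6 → 3
  step 8: 3 → 0
The second coordinate changes by -4 each step: at step 8 it is -38.

[0, -38]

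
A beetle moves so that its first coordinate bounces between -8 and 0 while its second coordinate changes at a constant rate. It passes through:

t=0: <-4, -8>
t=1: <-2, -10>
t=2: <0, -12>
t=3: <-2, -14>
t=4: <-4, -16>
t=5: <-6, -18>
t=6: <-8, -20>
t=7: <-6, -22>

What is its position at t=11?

<-2, -30>

The first coordinate travels 2 per step and bounces off the walls at -8 and 0.
  step 8: -6 → -4
  step 9: -4 → -2
  step 10: -2 → 0
  step 11: 0 → -2
The second coordinate changes by -2 each step: at step 11 it is -30.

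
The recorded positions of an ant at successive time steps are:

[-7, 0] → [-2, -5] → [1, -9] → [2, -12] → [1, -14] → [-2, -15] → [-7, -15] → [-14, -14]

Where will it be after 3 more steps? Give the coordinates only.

First differences are [+5, -5], [+3, -4], [+1, -3], [-1, -2], [-3, -1], [-5, +0], [-7, +1]; their common second difference is [-2, +1] (constant acceleration).
step 8: [-14, -14] + [-9, +2] → [-23, -12]
step 9: [-23, -12] + [-11, +3] → [-34, -9]
step 10: [-34, -9] + [-13, +4] → [-47, -5]

[-47, -5]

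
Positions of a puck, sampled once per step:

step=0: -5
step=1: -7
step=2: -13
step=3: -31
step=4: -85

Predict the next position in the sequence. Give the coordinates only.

Step-to-step displacements: -2, -6, -18, -54; each is 3× the previous.
step 5: -85 − 162 → -247

-247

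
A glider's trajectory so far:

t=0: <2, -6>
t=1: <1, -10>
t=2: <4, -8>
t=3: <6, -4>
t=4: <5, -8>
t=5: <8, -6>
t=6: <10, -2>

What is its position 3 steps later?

<14, 0>

Step-to-step displacements: <-1, -4>, <+3, +2>, <+2, +4>, <-1, -4>, <+3, +2>, <+2, +4> — a repeating cycle of length 3.
step 7: apply <-1, -4> → <9, -6>
step 8: apply <+3, +2> → <12, -4>
step 9: apply <+2, +4> → <14, 0>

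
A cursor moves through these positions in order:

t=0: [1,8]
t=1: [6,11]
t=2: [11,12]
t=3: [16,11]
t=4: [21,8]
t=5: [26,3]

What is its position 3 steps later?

First differences are [+5,+3], [+5,+1], [+5,-1], [+5,-3], [+5,-5]; their common second difference is [+0,-2] (constant acceleration).
step 6: [26,3] + [+5,-7] → [31,-4]
step 7: [31,-4] + [+5,-9] → [36,-13]
step 8: [36,-13] + [+5,-11] → [41,-24]

[41,-24]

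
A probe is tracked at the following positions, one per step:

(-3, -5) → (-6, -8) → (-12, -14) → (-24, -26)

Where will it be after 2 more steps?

The jumps are (-3, -3), (-6, -6), (-12, -12) — a geometric progression with ratio 2.
step 4: (-24, -26) + (-24, -24) → (-48, -50)
step 5: (-48, -50) + (-48, -48) → (-96, -98)

(-96, -98)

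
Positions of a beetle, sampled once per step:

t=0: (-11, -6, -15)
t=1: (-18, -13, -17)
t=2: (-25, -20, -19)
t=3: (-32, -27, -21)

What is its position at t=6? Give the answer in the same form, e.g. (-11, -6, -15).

(-53, -48, -27)

Each step adds (-7, -7, -2) to the position.
step 4: (-32, -27, -21) + (-7, -7, -2) → (-39, -34, -23)
step 5: (-39, -34, -23) + (-7, -7, -2) → (-46, -41, -25)
step 6: (-46, -41, -25) + (-7, -7, -2) → (-53, -48, -27)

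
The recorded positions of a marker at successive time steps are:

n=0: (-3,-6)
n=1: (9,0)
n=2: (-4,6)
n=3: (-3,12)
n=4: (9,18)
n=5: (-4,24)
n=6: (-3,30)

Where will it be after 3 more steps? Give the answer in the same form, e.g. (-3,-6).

The first coordinate repeats the cycle [-3, 9, -4] with period 3; step 9 mod 3 = 0, giving -3.
The second coordinate changes by +6 each step, so at step 9 it is -6 + 9·(6) = 48.

(-3,48)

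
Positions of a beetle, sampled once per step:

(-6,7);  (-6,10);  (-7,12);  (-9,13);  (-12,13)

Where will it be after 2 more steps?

Taking differences between consecutive positions: (+0,+3), (-1,+2), (-2,+1), (-3,+0). These grow by (-1,-1) each step.
step 5: (-12,13) + (-4,-1) → (-16,12)
step 6: (-16,12) + (-5,-2) → (-21,10)

(-21,10)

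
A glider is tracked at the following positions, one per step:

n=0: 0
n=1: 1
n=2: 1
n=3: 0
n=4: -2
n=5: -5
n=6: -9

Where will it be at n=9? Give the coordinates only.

-27

First differences are +1, +0, -1, -2, -3, -4; their common second difference is -1 (constant acceleration).
step 7: -9 − 5 → -14
step 8: -14 − 6 → -20
step 9: -20 − 7 → -27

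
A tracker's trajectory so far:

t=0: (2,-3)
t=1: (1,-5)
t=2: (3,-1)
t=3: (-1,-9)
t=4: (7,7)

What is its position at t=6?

Step-to-step displacements: (-1,-2), (+2,+4), (-4,-8), (+8,+16); each is -2× the previous.
step 5: (7,7) + (-16,-32) → (-9,-25)
step 6: (-9,-25) + (+32,+64) → (23,39)

(23,39)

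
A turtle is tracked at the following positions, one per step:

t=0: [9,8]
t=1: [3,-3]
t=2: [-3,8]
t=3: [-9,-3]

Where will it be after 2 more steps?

[-21,-3]

First: linear, -6 per step → -21 at step 5.
Second: cycles through 8, -3 every 2 steps. Step 5 lands at position 1 of the cycle → -3.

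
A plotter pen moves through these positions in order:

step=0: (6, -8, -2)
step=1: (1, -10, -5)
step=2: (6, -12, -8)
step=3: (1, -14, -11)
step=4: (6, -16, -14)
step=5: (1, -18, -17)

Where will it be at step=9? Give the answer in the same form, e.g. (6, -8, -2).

First: cycles through 6, 1 every 2 steps. Step 9 lands at position 1 of the cycle → 1.
Second: linear, -2 per step → -26 at step 9.
Third: linear, -3 per step → -29 at step 9.

(1, -26, -29)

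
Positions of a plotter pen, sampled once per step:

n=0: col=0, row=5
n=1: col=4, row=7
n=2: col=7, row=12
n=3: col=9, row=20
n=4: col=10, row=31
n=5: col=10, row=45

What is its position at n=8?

col=4, row=105

Successive displacements: (+4, +2), (+3, +5), (+2, +8), (+1, +11), (+0, +14) — each changes by (-1, +3).
step 6: col=10, row=45 + (-1, +17) → col=9, row=62
step 7: col=9, row=62 + (-2, +20) → col=7, row=82
step 8: col=7, row=82 + (-3, +23) → col=4, row=105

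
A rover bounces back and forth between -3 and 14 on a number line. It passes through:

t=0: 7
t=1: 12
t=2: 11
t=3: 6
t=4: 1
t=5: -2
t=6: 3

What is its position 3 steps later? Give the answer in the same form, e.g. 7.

10

The value reflects between -3 and 14, moving 5 per step.
  step 7: 3 → 8
  step 8: 8 → 13
  step 9: 13 → 10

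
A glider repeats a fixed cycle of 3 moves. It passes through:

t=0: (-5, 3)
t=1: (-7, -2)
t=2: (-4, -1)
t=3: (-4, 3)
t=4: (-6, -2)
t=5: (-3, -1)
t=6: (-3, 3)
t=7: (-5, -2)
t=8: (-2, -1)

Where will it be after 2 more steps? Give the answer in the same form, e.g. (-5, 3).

(-4, -2)

Step-to-step displacements: (-2, -5), (+3, +1), (+0, +4), (-2, -5), (+3, +1), (+0, +4), (-2, -5), (+3, +1) — a repeating cycle of length 3.
step 9: apply (+0, +4) → (-2, 3)
step 10: apply (-2, -5) → (-4, -2)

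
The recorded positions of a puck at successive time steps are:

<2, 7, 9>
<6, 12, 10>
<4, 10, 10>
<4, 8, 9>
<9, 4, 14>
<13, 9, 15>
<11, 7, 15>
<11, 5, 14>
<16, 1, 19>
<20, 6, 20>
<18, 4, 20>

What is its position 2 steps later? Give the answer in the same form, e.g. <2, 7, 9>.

Step-to-step displacements: <+4, +5, +1>, <-2, -2, +0>, <+0, -2, -1>, <+5, -4, +5>, <+4, +5, +1>, <-2, -2, +0>, <+0, -2, -1>, <+5, -4, +5>, <+4, +5, +1>, <-2, -2, +0> — a repeating cycle of length 4.
step 11: apply <+0, -2, -1> → <18, 2, 19>
step 12: apply <+5, -4, +5> → <23, -2, 24>

<23, -2, 24>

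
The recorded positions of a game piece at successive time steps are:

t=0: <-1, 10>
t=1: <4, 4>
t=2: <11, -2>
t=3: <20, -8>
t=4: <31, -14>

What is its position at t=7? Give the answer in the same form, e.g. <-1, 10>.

<76, -32>

Taking differences between consecutive positions: <+5, -6>, <+7, -6>, <+9, -6>, <+11, -6>. These grow by <+2, +0> each step.
step 5: <31, -14> + <+13, -6> → <44, -20>
step 6: <44, -20> + <+15, -6> → <59, -26>
step 7: <59, -26> + <+17, -6> → <76, -32>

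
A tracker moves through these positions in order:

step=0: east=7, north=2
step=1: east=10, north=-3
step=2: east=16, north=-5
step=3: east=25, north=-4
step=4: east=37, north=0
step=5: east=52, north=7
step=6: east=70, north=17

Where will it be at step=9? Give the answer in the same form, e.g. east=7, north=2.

Successive displacements: (+3, -5), (+6, -2), (+9, +1), (+12, +4), (+15, +7), (+18, +10) — each changes by (+3, +3).
step 7: east=70, north=17 + (+21, +13) → east=91, north=30
step 8: east=91, north=30 + (+24, +16) → east=115, north=46
step 9: east=115, north=46 + (+27, +19) → east=142, north=65

east=142, north=65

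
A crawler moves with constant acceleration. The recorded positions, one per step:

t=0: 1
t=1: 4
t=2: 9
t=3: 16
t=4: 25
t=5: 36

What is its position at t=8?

First differences are +3, +5, +7, +9, +11; their common second difference is +2 (constant acceleration).
step 6: 36 + 13 → 49
step 7: 49 + 15 → 64
step 8: 64 + 17 → 81

81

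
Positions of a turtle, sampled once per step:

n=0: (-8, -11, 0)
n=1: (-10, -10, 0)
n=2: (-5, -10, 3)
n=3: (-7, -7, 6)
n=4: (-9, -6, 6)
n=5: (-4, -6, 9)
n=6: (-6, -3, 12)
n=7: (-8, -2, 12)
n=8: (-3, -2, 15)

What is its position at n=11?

Differencing gives (-2, +1, +0), (+5, +0, +3), (-2, +3, +3), (-2, +1, +0), (+5, +0, +3), (-2, +3, +3), (-2, +1, +0), (+5, +0, +3). This is the pattern (-2, +1, +0), (+5, +0, +3), (-2, +3, +3) repeated.
step 9: apply (-2, +3, +3) → (-5, 1, 18)
step 10: apply (-2, +1, +0) → (-7, 2, 18)
step 11: apply (+5, +0, +3) → (-2, 2, 21)

(-2, 2, 21)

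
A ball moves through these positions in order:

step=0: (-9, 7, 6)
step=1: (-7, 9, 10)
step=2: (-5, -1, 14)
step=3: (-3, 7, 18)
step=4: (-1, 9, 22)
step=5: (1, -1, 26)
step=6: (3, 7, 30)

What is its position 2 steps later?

First: linear, +2 per step → 7 at step 8.
Second: cycles through 7, 9, -1 every 3 steps. Step 8 lands at position 2 of the cycle → -1.
Third: linear, +4 per step → 38 at step 8.

(7, -1, 38)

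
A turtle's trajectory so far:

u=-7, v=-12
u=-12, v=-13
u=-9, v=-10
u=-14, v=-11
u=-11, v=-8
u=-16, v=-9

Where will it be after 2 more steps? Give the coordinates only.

u=-18, v=-7

Differencing gives (-5, -1), (+3, +3), (-5, -1), (+3, +3), (-5, -1). This is the pattern (-5, -1), (+3, +3) repeated.
step 6: apply (+3, +3) → u=-13, v=-6
step 7: apply (-5, -1) → u=-18, v=-7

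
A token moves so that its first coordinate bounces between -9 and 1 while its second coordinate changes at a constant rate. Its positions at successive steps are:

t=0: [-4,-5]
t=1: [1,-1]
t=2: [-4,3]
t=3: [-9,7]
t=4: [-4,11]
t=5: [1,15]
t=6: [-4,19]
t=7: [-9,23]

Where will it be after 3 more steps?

The first coordinate travels 5 per step and bounces off the walls at -9 and 1.
  step 8: -9 → -4
  step 9: -4 → 1
  step 10: 1 → -4
The second coordinate changes by +4 each step: at step 10 it is 35.

[-4,35]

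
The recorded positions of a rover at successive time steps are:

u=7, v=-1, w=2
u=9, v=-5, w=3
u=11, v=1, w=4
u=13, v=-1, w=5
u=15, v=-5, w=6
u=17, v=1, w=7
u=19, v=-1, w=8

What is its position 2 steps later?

u=23, v=1, w=10

The u coordinate changes by +2 each step, so at step 8 it is 7 + 8·(2) = 23.
The v coordinate repeats the cycle [-1, -5, 1] with period 3; step 8 mod 3 = 2, giving 1.
The w coordinate changes by +1 each step, so at step 8 it is 2 + 8·(1) = 10.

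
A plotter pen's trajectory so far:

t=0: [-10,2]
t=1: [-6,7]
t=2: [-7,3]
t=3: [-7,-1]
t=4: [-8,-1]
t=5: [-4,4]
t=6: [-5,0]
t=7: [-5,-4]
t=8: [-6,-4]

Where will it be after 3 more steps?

Differencing gives [+4,+5], [-1,-4], [+0,-4], [-1,+0], [+4,+5], [-1,-4], [+0,-4], [-1,+0]. This is the pattern [+4,+5], [-1,-4], [+0,-4], [-1,+0] repeated.
step 9: apply [+4,+5] → [-2,1]
step 10: apply [-1,-4] → [-3,-3]
step 11: apply [+0,-4] → [-3,-7]

[-3,-7]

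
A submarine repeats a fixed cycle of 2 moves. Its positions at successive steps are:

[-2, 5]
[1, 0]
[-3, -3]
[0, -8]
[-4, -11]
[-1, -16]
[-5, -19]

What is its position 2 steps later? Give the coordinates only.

The moves between consecutive positions are [+3, -5], [-4, -3], [+3, -5], [-4, -3], [+3, -5], [-4, -3]; they repeat the 2-cycle [[+3, -5], [-4, -3]].
step 7: apply [+3, -5] → [-2, -24]
step 8: apply [-4, -3] → [-6, -27]

[-6, -27]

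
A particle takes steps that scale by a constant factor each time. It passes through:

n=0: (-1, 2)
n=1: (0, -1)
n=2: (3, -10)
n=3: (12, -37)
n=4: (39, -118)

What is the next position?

Consecutive displacements (+1, -3), (+3, -9), (+9, -27), (+27, -81) scale by a factor of 3 each step.
step 5: (39, -118) + (+81, -243) → (120, -361)

(120, -361)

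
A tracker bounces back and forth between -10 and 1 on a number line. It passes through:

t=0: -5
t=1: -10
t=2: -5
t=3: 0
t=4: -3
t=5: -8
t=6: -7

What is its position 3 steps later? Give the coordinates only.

-6

The value reflects between -10 and 1, moving 5 per step.
  step 7: -7 → -2
  step 8: -2 → -1
  step 9: -1 → -6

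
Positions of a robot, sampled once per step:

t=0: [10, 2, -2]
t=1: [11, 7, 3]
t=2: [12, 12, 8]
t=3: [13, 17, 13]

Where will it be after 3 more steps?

Constant displacement of [+1, +5, +5] per step.
step 4: [13, 17, 13] + [+1, +5, +5] → [14, 22, 18]
step 5: [14, 22, 18] + [+1, +5, +5] → [15, 27, 23]
step 6: [15, 27, 23] + [+1, +5, +5] → [16, 32, 28]

[16, 32, 28]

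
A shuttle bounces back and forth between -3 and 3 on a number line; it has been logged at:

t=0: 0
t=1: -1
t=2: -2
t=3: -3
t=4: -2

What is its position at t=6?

0

The value travels 1 per step and bounces off the walls at -3 and 3.
  step 5: -2 → -1
  step 6: -1 → 0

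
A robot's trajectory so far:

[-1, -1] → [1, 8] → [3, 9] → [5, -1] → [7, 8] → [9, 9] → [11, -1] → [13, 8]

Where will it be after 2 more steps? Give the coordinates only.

[17, -1]

First: linear, +2 per step → 17 at step 9.
Second: cycles through -1, 8, 9 every 3 steps. Step 9 lands at position 0 of the cycle → -1.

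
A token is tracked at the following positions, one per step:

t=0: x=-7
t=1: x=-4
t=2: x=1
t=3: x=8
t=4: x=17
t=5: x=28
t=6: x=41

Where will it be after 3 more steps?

x=92

Taking differences between consecutive positions: +3, +5, +7, +9, +11, +13. These grow by +2 each step.
step 7: 41 + 15 → x=56
step 8: 56 + 17 → x=73
step 9: 73 + 19 → x=92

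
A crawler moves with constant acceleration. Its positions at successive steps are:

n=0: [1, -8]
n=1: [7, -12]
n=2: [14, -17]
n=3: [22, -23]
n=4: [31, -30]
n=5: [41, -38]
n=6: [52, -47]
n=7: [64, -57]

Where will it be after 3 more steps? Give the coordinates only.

Taking differences between consecutive positions: [+6, -4], [+7, -5], [+8, -6], [+9, -7], [+10, -8], [+11, -9], [+12, -10]. These grow by [+1, -1] each step.
step 8: [64, -57] + [+13, -11] → [77, -68]
step 9: [77, -68] + [+14, -12] → [91, -80]
step 10: [91, -80] + [+15, -13] → [106, -93]

[106, -93]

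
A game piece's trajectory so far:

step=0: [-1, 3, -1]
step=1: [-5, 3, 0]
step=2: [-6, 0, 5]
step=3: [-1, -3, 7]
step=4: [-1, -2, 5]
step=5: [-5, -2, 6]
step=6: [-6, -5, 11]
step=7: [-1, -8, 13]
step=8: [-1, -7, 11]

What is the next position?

[-5, -7, 12]

Differencing gives [-4, +0, +1], [-1, -3, +5], [+5, -3, +2], [+0, +1, -2], [-4, +0, +1], [-1, -3, +5], [+5, -3, +2], [+0, +1, -2]. This is the pattern [-4, +0, +1], [-1, -3, +5], [+5, -3, +2], [+0, +1, -2] repeated.
step 9: apply [-4, +0, +1] → [-5, -7, 12]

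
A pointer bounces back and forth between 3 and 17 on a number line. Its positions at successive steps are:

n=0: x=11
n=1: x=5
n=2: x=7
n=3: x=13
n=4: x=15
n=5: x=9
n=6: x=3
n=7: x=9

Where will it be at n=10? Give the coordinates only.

The value reflects between 3 and 17, moving 6 per step.
  step 8: 9 → 15
  step 9: 15 → 13
  step 10: 13 → 7

x=7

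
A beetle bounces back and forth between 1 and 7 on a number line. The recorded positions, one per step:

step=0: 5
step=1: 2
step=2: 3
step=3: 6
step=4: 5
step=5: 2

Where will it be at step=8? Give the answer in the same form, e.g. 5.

The value travels 3 per step and bounces off the walls at 1 and 7.
  step 6: 2 → 3
  step 7: 3 → 6
  step 8: 6 → 5

5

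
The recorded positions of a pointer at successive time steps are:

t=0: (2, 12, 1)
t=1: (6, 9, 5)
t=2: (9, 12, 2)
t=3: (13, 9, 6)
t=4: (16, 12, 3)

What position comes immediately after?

The moves between consecutive positions are (+4, -3, +4), (+3, +3, -3), (+4, -3, +4), (+3, +3, -3); they repeat the 2-cycle [(+4, -3, +4), (+3, +3, -3)].
step 5: apply (+4, -3, +4) → (20, 9, 7)

(20, 9, 7)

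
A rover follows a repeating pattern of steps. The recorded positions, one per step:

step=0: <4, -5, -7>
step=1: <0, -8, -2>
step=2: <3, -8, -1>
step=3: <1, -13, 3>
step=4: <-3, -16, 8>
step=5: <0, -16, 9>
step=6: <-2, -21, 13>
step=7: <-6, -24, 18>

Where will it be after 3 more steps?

<-9, -32, 28>

Step-to-step displacements: <-4, -3, +5>, <+3, +0, +1>, <-2, -5, +4>, <-4, -3, +5>, <+3, +0, +1>, <-2, -5, +4>, <-4, -3, +5> — a repeating cycle of length 3.
step 8: apply <+3, +0, +1> → <-3, -24, 19>
step 9: apply <-2, -5, +4> → <-5, -29, 23>
step 10: apply <-4, -3, +5> → <-9, -32, 28>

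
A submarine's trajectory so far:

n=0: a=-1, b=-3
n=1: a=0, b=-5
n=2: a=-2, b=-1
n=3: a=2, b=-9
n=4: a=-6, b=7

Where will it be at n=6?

a=-22, b=39

The jumps are (+1, -2), (-2, +4), (+4, -8), (-8, +16) — a geometric progression with ratio -2.
step 5: a=-6, b=7 + (+16, -32) → a=10, b=-25
step 6: a=10, b=-25 + (-32, +64) → a=-22, b=39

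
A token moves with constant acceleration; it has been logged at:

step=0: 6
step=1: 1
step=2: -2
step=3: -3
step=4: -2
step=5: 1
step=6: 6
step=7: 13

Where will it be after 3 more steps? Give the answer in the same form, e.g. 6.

46

Taking differences between consecutive positions: -5, -3, -1, +1, +3, +5, +7. These grow by +2 each step.
step 8: 13 + 9 → 22
step 9: 22 + 11 → 33
step 10: 33 + 13 → 46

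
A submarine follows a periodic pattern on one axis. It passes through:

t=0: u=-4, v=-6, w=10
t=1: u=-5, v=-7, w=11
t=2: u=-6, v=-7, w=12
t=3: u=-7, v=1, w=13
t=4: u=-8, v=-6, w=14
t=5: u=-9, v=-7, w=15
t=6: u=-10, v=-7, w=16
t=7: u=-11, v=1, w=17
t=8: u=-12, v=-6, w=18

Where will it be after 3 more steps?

The u coordinate changes by -1 each step, so at step 11 it is -4 + 11·(-1) = -15.
The v coordinate repeats the cycle [-6, -7, -7, 1] with period 4; step 11 mod 4 = 3, giving 1.
The w coordinate changes by +1 each step, so at step 11 it is 10 + 11·(1) = 21.

u=-15, v=1, w=21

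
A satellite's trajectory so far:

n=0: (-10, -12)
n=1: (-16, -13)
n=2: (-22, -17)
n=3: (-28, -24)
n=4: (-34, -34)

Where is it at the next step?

(-40, -47)

Successive displacements: (-6, -1), (-6, -4), (-6, -7), (-6, -10) — each changes by (+0, -3).
step 5: (-34, -34) + (-6, -13) → (-40, -47)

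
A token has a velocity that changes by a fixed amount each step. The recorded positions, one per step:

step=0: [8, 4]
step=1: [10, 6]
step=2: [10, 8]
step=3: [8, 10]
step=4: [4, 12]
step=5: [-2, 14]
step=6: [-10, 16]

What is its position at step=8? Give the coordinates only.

Successive displacements: [+2, +2], [+0, +2], [-2, +2], [-4, +2], [-6, +2], [-8, +2] — each changes by [-2, +0].
step 7: [-10, 16] + [-10, +2] → [-20, 18]
step 8: [-20, 18] + [-12, +2] → [-32, 20]

[-32, 20]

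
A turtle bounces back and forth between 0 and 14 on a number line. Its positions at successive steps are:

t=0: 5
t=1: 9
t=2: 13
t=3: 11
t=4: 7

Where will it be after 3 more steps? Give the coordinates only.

The value reflects between 0 and 14, moving 4 per step.
  step 5: 7 → 3
  step 6: 3 → 1
  step 7: 1 → 5

5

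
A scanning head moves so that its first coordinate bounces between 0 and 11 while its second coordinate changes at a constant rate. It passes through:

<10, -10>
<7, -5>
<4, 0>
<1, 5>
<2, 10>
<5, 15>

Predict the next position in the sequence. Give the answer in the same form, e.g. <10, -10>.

The first coordinate reflects between 0 and 11, moving 3 per step.
  step 6: 5 → 8
The second coordinate changes by +5 each step: at step 6 it is 20.

<8, 20>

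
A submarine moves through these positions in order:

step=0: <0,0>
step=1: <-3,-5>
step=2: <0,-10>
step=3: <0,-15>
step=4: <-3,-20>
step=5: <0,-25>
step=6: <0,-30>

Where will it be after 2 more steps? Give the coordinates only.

<0,-40>

The first coordinate repeats the cycle [0, -3, 0] with period 3; step 8 mod 3 = 2, giving 0.
The second coordinate changes by -5 each step, so at step 8 it is 0 + 8·(-5) = -40.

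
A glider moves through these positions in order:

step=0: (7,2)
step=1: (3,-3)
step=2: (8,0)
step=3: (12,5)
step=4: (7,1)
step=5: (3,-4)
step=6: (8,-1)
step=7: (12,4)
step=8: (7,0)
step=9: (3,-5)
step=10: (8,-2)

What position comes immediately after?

Differencing gives (-4,-5), (+5,+3), (+4,+5), (-5,-4), (-4,-5), (+5,+3), (+4,+5), (-5,-4), (-4,-5), (+5,+3). This is the pattern (-4,-5), (+5,+3), (+4,+5), (-5,-4) repeated.
step 11: apply (+4,+5) → (12,3)

(12,3)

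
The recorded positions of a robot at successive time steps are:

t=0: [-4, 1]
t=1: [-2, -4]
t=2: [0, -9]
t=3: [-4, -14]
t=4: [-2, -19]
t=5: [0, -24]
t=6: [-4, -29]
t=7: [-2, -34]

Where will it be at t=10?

[-2, -49]

The first coordinate repeats the cycle [-4, -2, 0] with period 3; step 10 mod 3 = 1, giving -2.
The second coordinate changes by -5 each step, so at step 10 it is 1 + 10·(-5) = -49.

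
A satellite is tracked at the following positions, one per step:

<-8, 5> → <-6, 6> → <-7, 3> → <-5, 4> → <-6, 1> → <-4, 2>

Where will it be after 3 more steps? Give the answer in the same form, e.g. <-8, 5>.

Differencing gives <+2, +1>, <-1, -3>, <+2, +1>, <-1, -3>, <+2, +1>. This is the pattern <+2, +1>, <-1, -3> repeated.
step 6: apply <-1, -3> → <-5, -1>
step 7: apply <+2, +1> → <-3, 0>
step 8: apply <-1, -3> → <-4, -3>

<-4, -3>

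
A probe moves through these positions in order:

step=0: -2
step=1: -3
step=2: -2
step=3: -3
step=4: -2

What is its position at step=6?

Consecutive displacements -1, +1, -1, +1 scale by a factor of -1 each step.
step 5: -2 − 1 → -3
step 6: -3 + 1 → -2

-2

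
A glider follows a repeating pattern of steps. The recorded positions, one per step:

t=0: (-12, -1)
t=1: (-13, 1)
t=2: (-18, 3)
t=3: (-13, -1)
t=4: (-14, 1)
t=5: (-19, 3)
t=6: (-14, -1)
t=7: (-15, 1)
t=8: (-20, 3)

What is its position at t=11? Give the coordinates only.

(-21, 3)

The moves between consecutive positions are (-1, +2), (-5, +2), (+5, -4), (-1, +2), (-5, +2), (+5, -4), (-1, +2), (-5, +2); they repeat the 3-cycle [(-1, +2), (-5, +2), (+5, -4)].
step 9: apply (+5, -4) → (-15, -1)
step 10: apply (-1, +2) → (-16, 1)
step 11: apply (-5, +2) → (-21, 3)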